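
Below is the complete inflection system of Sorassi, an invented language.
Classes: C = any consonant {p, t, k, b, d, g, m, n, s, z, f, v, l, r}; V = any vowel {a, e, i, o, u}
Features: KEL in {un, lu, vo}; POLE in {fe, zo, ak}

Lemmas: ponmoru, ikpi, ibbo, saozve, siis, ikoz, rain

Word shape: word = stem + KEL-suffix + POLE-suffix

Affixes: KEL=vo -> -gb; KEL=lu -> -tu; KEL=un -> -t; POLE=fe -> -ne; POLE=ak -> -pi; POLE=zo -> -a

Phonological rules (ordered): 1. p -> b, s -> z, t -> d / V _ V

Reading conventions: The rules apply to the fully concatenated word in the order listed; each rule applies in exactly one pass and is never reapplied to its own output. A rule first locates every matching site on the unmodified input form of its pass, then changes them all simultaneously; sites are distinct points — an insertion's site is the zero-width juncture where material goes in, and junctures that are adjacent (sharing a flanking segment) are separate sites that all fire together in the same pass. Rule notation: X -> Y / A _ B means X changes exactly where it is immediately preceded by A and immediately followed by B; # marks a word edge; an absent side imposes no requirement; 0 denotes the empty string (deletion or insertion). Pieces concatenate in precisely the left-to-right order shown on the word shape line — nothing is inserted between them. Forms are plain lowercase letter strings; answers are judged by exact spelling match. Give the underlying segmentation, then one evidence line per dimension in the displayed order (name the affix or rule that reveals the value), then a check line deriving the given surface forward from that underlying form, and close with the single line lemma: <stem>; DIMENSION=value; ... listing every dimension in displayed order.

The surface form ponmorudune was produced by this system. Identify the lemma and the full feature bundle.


underlying: ponmoru-tu-ne
KEL=lu - signalled by the affix -tu
POLE=fe - signalled by the affix -ne
check: ponmorutune -> ponmorudune
lemma: ponmoru; KEL=lu; POLE=fe


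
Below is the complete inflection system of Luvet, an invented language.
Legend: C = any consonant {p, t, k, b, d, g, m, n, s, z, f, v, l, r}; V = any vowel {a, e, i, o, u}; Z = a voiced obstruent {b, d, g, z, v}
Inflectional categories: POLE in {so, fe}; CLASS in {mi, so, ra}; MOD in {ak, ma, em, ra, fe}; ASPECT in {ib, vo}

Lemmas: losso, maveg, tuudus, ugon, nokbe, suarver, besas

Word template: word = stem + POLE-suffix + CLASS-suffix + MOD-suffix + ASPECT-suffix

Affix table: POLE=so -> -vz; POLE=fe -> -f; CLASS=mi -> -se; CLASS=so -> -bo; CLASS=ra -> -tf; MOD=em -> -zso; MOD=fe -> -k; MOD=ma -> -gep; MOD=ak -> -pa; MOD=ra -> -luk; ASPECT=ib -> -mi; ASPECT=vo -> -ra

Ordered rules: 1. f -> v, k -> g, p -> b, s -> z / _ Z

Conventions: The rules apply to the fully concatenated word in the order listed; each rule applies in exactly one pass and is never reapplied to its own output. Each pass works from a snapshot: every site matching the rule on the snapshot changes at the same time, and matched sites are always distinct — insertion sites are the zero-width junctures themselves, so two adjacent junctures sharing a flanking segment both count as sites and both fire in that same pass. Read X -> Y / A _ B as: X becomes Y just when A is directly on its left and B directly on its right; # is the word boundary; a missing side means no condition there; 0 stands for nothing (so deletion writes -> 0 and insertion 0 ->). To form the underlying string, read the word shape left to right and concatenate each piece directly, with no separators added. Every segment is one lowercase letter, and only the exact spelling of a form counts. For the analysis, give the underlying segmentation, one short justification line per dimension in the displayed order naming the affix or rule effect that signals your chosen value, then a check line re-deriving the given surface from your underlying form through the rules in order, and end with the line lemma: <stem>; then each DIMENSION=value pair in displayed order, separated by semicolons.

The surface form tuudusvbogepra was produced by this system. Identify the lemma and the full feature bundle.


underlying: tuudus-f-bo-gep-ra
POLE=fe - signalled by the affix -f
CLASS=so - signalled by the affix -bo
MOD=ma - signalled by the affix -gep
ASPECT=vo - signalled by the affix -ra
check: tuudusfbogepra -> tuudusvbogepra
lemma: tuudus; POLE=fe; CLASS=so; MOD=ma; ASPECT=vo


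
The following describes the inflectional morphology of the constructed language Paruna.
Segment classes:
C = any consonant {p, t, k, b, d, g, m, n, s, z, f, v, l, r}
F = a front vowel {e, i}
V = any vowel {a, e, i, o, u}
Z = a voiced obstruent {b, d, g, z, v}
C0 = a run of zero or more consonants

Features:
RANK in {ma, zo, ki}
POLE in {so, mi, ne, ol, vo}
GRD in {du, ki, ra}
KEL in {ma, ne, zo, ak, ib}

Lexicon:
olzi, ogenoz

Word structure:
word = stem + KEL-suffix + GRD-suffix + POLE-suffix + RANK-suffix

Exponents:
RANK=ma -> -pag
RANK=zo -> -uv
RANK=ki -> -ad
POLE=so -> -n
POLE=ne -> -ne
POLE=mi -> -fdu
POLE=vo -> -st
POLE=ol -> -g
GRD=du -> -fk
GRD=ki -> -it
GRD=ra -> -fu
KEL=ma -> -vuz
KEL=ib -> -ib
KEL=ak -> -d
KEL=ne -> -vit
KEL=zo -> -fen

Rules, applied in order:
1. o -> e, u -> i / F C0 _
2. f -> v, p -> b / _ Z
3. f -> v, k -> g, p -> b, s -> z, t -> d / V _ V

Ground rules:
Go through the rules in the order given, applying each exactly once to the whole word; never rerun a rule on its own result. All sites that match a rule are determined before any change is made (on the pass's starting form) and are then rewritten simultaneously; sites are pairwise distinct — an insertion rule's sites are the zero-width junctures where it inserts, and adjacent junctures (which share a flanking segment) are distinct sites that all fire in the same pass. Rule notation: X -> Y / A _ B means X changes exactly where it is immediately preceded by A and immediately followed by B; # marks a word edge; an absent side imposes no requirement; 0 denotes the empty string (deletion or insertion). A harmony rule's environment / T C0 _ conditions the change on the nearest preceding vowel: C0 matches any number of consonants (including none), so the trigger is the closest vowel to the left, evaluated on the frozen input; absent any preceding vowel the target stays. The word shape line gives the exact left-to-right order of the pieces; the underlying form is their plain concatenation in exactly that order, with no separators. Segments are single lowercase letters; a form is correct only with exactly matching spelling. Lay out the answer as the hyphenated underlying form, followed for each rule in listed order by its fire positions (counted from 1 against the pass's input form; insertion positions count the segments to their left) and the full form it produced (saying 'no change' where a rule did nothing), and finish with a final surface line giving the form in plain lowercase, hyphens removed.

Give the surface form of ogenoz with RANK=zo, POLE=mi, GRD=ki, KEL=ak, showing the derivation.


underlying: ogenoz-d-it-fdu-uv
1. o -> e, u -> i / F C0 _: fires at position(s) 5, 12: ogenezditfdiuv
2. f -> v, p -> b / _ Z: fires at position(s) 10: ogenezditvdiuv
3. f -> v, k -> g, p -> b, s -> z, t -> d / V _ V: no change
surface: ogenezditvdiuv


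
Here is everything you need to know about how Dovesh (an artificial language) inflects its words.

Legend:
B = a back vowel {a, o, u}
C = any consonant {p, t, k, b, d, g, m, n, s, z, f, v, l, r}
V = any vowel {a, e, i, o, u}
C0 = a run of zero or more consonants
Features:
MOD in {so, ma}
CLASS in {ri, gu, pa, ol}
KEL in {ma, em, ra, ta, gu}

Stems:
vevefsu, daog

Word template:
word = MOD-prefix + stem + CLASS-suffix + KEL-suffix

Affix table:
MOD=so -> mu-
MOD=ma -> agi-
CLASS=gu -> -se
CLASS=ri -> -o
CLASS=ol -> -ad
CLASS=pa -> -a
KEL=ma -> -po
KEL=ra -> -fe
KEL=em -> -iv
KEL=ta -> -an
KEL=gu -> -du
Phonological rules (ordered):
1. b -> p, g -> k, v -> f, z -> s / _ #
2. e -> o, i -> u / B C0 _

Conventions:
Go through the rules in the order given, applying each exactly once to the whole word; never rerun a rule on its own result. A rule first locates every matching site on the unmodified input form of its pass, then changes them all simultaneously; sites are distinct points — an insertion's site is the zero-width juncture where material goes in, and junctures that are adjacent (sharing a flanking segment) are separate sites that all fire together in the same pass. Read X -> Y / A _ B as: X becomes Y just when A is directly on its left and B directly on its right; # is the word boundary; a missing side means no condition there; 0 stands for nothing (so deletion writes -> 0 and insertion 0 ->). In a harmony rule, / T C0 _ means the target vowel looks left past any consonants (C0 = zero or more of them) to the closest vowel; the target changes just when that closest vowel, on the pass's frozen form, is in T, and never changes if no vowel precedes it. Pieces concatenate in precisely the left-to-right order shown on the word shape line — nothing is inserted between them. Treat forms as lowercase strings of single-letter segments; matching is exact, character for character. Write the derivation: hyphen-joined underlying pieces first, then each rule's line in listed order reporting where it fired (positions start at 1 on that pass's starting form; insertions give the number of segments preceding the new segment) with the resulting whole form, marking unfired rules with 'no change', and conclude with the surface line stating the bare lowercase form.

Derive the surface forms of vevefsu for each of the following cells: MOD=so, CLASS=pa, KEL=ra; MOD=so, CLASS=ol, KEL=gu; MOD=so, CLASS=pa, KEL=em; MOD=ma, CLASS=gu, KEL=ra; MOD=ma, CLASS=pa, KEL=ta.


cell MOD=so, CLASS=pa, KEL=ra:
underlying: mu-vevefsu-a-fe
1. b -> p, g -> k, v -> f, z -> s / _ #: no change
2. e -> o, i -> u / B C0 _: fires at position(s) 4, 12: muvovefsuafo
surface: muvovefsuafo

cell MOD=so, CLASS=ol, KEL=gu:
underlying: mu-vevefsu-ad-du
1. b -> p, g -> k, v -> f, z -> s / _ #: no change
2. e -> o, i -> u / B C0 _: fires at position(s) 4: muvovefsuaddu
surface: muvovefsuaddu

cell MOD=so, CLASS=pa, KEL=em:
underlying: mu-vevefsu-a-iv
1. b -> p, g -> k, v -> f, z -> s / _ #: fires at position(s) 12: muvevefsuaif
2. e -> o, i -> u / B C0 _: fires at position(s) 4, 11: muvovefsuauf
surface: muvovefsuauf

cell MOD=ma, CLASS=gu, KEL=ra:
underlying: agi-vevefsu-se-fe
1. b -> p, g -> k, v -> f, z -> s / _ #: no change
2. e -> o, i -> u / B C0 _: fires at position(s) 3, 12: aguvevefsusofe
surface: aguvevefsusofe

cell MOD=ma, CLASS=pa, KEL=ta:
underlying: agi-vevefsu-a-an
1. b -> p, g -> k, v -> f, z -> s / _ #: no change
2. e -> o, i -> u / B C0 _: fires at position(s) 3: aguvevefsuaan
surface: aguvevefsuaan


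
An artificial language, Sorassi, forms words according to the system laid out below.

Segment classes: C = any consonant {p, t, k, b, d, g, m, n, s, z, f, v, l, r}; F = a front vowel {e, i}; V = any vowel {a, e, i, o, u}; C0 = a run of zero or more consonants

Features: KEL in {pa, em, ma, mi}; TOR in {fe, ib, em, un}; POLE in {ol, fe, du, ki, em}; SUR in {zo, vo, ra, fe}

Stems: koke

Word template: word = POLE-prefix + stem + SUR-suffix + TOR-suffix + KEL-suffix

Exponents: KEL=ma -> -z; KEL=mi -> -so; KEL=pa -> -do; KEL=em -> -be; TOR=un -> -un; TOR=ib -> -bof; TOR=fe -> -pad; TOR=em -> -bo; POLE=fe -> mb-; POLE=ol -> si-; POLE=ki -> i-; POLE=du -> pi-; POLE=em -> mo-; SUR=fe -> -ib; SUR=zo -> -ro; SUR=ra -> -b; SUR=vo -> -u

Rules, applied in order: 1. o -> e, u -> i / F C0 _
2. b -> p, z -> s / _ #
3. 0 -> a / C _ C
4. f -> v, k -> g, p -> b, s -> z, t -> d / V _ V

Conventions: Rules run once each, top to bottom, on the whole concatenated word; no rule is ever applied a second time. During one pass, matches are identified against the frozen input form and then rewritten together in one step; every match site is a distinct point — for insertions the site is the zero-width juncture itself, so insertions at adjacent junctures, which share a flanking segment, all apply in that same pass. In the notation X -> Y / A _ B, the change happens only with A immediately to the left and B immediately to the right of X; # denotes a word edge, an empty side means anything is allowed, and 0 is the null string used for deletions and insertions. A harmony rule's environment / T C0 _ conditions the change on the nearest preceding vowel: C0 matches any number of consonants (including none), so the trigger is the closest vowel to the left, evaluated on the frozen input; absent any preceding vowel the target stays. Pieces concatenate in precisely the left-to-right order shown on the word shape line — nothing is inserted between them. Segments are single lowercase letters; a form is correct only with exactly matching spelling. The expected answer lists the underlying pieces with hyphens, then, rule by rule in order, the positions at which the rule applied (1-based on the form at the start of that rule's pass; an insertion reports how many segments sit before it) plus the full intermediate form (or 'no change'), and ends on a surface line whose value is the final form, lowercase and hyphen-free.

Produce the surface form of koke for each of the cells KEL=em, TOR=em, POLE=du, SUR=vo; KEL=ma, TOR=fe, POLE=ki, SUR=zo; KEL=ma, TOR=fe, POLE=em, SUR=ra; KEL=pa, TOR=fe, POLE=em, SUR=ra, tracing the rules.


cell KEL=em, TOR=em, POLE=du, SUR=vo:
underlying: pi-koke-u-bo-be
1. o -> e, u -> i / F C0 _: fires at position(s) 4, 7: pikekeibobe
2. b -> p, z -> s / _ #: no change
3. 0 -> a / C _ C: no change
4. f -> v, k -> g, p -> b, s -> z, t -> d / V _ V: fires at position(s) 3, 5: pigegeibobe
surface: pigegeibobe

cell KEL=ma, TOR=fe, POLE=ki, SUR=zo:
underlying: i-koke-ro-pad-z
1. o -> e, u -> i / F C0 _: fires at position(s) 3, 7: ikekerepadz
2. b -> p, z -> s / _ #: fires at position(s) 11: ikekerepads
3. 0 -> a / C _ C: inserts after position(s) 10: ikekerepadas
4. f -> v, k -> g, p -> b, s -> z, t -> d / V _ V: fires at position(s) 2, 4, 8: igegerebadas
surface: igegerebadas

cell KEL=ma, TOR=fe, POLE=em, SUR=ra:
underlying: mo-koke-b-pad-z
1. o -> e, u -> i / F C0 _: no change
2. b -> p, z -> s / _ #: fires at position(s) 11: mokokebpads
3. 0 -> a / C _ C: inserts after position(s) 7, 10: mokokebapadas
4. f -> v, k -> g, p -> b, s -> z, t -> d / V _ V: fires at position(s) 3, 5, 9: mogogebabadas
surface: mogogebabadas

cell KEL=pa, TOR=fe, POLE=em, SUR=ra:
underlying: mo-koke-b-pad-do
1. o -> e, u -> i / F C0 _: no change
2. b -> p, z -> s / _ #: no change
3. 0 -> a / C _ C: inserts after position(s) 7, 10: mokokebapadado
4. f -> v, k -> g, p -> b, s -> z, t -> d / V _ V: fires at position(s) 3, 5, 9: mogogebabadado
surface: mogogebabadado


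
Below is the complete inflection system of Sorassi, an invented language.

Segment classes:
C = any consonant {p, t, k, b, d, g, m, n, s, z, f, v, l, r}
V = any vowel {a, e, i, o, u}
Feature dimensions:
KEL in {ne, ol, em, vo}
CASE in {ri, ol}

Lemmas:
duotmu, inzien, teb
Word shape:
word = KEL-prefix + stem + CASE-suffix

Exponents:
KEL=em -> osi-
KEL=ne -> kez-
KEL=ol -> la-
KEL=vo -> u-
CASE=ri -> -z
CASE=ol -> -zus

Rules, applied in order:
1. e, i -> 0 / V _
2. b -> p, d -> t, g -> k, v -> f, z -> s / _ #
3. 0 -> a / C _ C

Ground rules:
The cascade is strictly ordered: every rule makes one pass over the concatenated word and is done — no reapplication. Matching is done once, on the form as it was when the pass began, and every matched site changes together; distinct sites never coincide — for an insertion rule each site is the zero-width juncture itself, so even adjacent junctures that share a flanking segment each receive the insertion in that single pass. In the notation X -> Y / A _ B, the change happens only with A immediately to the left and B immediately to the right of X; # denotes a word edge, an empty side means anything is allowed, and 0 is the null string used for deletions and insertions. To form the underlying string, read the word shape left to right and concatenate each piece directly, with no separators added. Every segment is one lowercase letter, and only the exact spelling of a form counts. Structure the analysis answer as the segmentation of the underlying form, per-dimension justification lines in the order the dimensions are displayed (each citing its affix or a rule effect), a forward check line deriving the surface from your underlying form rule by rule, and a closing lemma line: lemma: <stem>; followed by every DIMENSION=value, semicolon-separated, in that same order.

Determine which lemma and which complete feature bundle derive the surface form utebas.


underlying: u-teb-z
KEL=vo - signalled by the affix u-
CASE=ri - signalled by the affix -z
check: utebz -> utebz -> utebs -> utebas
lemma: teb; KEL=vo; CASE=ri


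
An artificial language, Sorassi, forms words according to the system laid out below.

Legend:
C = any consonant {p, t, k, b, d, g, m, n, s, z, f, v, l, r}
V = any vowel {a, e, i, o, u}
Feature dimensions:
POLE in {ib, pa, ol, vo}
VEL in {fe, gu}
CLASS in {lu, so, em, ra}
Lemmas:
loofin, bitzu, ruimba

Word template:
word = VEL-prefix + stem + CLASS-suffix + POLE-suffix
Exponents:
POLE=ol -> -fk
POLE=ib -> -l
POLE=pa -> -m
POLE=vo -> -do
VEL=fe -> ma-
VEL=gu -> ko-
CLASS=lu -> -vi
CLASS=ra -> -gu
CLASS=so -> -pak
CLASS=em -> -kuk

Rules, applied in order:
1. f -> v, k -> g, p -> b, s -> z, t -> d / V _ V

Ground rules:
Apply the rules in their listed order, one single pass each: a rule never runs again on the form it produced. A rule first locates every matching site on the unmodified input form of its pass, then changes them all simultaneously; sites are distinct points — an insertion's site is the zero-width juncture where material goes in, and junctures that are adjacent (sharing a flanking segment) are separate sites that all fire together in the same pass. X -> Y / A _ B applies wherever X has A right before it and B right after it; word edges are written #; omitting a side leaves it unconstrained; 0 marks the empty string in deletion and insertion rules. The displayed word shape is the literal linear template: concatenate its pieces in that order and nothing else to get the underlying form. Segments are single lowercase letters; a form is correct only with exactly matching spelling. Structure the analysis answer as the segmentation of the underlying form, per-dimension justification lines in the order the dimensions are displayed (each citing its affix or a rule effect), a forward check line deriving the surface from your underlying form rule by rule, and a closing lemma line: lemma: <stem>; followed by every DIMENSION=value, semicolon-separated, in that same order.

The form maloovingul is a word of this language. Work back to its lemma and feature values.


underlying: ma-loofin-gu-l
POLE=ib - signalled by the affix -l
VEL=fe - signalled by the affix ma-
CLASS=ra - signalled by the affix -gu
check: maloofingul -> maloovingul
lemma: loofin; POLE=ib; VEL=fe; CLASS=ra


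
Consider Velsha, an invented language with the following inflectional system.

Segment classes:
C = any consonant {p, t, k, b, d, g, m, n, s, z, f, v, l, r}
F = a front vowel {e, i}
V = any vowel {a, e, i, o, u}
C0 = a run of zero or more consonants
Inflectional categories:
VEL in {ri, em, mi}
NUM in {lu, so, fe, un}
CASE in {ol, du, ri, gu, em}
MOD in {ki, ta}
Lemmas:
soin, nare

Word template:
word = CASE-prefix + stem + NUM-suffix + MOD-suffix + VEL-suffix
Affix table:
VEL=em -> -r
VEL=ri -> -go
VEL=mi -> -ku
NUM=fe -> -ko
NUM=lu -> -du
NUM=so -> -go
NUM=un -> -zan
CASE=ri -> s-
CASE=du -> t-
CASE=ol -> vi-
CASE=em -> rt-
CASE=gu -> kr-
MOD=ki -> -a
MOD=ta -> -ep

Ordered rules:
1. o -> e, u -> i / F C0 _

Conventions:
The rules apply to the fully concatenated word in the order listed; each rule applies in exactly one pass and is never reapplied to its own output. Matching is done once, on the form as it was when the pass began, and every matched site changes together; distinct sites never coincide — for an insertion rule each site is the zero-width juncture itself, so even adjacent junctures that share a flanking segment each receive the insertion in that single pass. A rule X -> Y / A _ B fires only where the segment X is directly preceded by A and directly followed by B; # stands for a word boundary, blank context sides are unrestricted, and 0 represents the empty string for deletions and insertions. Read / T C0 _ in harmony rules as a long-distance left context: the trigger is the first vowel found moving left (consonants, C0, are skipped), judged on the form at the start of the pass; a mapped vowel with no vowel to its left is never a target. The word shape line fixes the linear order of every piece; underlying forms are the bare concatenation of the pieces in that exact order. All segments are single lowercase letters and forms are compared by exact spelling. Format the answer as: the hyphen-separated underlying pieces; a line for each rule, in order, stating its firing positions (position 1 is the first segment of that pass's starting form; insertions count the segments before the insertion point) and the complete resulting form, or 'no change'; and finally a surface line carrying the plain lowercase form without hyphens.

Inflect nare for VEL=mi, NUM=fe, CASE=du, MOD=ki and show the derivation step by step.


underlying: t-nare-ko-a-ku
1. o -> e, u -> i / F C0 _: fires at position(s) 7: tnarekeaku
surface: tnarekeaku


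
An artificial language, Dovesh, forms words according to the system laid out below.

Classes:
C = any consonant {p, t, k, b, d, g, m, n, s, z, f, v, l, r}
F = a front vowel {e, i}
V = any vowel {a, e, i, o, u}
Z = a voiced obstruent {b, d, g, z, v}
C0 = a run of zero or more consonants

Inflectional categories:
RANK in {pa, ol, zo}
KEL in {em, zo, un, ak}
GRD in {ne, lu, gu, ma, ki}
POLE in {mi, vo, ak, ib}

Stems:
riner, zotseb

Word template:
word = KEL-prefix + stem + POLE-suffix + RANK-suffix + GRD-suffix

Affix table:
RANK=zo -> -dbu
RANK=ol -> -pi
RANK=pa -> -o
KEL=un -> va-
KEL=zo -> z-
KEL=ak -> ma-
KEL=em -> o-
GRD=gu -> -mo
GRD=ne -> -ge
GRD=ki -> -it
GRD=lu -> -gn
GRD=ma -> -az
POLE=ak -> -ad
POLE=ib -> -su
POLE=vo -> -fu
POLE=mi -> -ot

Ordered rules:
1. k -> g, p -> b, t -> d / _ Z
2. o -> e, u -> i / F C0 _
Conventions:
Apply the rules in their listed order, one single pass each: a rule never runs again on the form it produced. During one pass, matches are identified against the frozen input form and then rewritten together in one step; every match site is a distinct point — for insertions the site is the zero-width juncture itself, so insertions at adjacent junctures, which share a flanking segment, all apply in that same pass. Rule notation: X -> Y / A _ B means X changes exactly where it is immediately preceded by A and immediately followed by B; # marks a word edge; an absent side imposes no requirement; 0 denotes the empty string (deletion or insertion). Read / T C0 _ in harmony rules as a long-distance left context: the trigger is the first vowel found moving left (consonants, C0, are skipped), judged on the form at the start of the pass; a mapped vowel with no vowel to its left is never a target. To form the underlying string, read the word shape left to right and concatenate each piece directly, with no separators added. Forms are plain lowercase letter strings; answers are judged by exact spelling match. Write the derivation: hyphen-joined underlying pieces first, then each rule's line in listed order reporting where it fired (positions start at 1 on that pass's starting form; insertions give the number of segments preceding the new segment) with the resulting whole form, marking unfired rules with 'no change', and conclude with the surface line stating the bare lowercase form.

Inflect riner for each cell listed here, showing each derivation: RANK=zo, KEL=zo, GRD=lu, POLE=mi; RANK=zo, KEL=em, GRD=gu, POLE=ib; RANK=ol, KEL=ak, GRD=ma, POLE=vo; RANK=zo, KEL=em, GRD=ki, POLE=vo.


cell RANK=zo, KEL=zo, GRD=lu, POLE=mi:
underlying: z-riner-ot-dbu-gn
1. k -> g, p -> b, t -> d / _ Z: fires at position(s) 8: zrineroddbugn
2. o -> e, u -> i / F C0 _: fires at position(s) 7: zrinereddbugn
surface: zrinereddbugn

cell RANK=zo, KEL=em, GRD=gu, POLE=ib:
underlying: o-riner-su-dbu-mo
1. k -> g, p -> b, t -> d / _ Z: no change
2. o -> e, u -> i / F C0 _: fires at position(s) 8: orinersidbumo
surface: orinersidbumo

cell RANK=ol, KEL=ak, GRD=ma, POLE=vo:
underlying: ma-riner-fu-pi-az
1. k -> g, p -> b, t -> d / _ Z: no change
2. o -> e, u -> i / F C0 _: fires at position(s) 9: marinerfipiaz
surface: marinerfipiaz

cell RANK=zo, KEL=em, GRD=ki, POLE=vo:
underlying: o-riner-fu-dbu-it
1. k -> g, p -> b, t -> d / _ Z: no change
2. o -> e, u -> i / F C0 _: fires at position(s) 8: orinerfidbuit
surface: orinerfidbuit


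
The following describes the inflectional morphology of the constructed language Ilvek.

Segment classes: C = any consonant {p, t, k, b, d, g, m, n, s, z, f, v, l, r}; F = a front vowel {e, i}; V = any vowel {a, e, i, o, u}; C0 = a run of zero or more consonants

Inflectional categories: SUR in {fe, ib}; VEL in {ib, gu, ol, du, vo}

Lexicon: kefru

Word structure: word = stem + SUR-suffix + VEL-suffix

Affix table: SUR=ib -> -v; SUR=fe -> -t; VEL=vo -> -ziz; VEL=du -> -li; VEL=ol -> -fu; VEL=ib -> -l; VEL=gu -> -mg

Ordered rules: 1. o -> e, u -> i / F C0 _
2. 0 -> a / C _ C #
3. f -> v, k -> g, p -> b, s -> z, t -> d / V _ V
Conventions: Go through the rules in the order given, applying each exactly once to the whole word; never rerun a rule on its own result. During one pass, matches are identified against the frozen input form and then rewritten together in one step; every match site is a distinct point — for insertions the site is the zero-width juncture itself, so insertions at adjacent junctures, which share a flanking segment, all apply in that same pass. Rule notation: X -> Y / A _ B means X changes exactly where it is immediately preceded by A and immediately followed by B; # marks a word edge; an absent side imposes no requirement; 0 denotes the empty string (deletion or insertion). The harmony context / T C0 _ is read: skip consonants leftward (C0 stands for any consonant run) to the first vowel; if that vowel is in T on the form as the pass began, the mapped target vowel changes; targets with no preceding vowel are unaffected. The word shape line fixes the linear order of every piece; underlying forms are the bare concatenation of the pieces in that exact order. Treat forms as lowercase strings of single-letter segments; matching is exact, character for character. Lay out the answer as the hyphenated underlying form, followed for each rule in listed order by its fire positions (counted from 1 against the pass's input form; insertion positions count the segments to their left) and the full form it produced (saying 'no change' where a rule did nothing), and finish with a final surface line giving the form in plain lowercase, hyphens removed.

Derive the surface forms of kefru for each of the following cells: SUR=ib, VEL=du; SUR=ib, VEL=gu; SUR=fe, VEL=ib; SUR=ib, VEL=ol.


cell SUR=ib, VEL=du:
underlying: kefru-v-li
1. o -> e, u -> i / F C0 _: fires at position(s) 5: kefrivli
2. 0 -> a / C _ C #: no change
3. f -> v, k -> g, p -> b, s -> z, t -> d / V _ V: no change
surface: kefrivli

cell SUR=ib, VEL=gu:
underlying: kefru-v-mg
1. o -> e, u -> i / F C0 _: fires at position(s) 5: kefrivmg
2. 0 -> a / C _ C #: inserts after position(s) 7: kefrivmag
3. f -> v, k -> g, p -> b, s -> z, t -> d / V _ V: no change
surface: kefrivmag

cell SUR=fe, VEL=ib:
underlying: kefru-t-l
1. o -> e, u -> i / F C0 _: fires at position(s) 5: kefritl
2. 0 -> a / C _ C #: inserts after position(s) 6: kefrital
3. f -> v, k -> g, p -> b, s -> z, t -> d / V _ V: fires at position(s) 6: kefridal
surface: kefridal

cell SUR=ib, VEL=ol:
underlying: kefru-v-fu
1. o -> e, u -> i / F C0 _: fires at position(s) 5: kefrivfu
2. 0 -> a / C _ C #: no change
3. f -> v, k -> g, p -> b, s -> z, t -> d / V _ V: no change
surface: kefrivfu


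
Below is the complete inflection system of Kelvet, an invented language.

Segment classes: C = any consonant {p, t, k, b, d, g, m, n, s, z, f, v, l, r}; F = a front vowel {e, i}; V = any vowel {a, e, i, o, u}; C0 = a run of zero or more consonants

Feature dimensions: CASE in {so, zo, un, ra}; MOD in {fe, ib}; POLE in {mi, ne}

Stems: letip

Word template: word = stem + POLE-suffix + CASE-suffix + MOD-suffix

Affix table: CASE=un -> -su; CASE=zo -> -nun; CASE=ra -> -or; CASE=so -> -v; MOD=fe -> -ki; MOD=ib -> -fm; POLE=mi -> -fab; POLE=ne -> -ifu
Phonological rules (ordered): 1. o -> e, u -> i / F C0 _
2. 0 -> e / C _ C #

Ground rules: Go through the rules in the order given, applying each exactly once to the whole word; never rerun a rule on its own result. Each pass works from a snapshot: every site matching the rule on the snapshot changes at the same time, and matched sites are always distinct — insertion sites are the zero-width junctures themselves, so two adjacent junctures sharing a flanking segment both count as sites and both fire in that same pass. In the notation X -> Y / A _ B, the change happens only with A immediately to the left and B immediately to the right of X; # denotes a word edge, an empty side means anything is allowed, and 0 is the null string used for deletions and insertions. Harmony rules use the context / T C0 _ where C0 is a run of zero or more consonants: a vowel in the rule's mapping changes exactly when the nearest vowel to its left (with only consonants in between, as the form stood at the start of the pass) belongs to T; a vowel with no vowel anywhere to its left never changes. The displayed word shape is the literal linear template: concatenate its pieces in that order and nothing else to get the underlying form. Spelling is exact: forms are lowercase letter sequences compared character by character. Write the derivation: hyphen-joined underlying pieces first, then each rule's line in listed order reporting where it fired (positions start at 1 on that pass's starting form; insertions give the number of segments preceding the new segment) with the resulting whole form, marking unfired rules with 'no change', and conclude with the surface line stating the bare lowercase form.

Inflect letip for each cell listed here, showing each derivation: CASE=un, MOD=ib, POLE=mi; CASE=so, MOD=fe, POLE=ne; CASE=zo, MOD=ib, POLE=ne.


cell CASE=un, MOD=ib, POLE=mi:
underlying: letip-fab-su-fm
1. o -> e, u -> i / F C0 _: no change
2. 0 -> e / C _ C #: inserts after position(s) 11: letipfabsufem
surface: letipfabsufem

cell CASE=so, MOD=fe, POLE=ne:
underlying: letip-ifu-v-ki
1. o -> e, u -> i / F C0 _: fires at position(s) 8: letipifivki
2. 0 -> e / C _ C #: no change
surface: letipifivki

cell CASE=zo, MOD=ib, POLE=ne:
underlying: letip-ifu-nun-fm
1. o -> e, u -> i / F C0 _: fires at position(s) 8: letipifinunfm
2. 0 -> e / C _ C #: inserts after position(s) 12: letipifinunfem
surface: letipifinunfem


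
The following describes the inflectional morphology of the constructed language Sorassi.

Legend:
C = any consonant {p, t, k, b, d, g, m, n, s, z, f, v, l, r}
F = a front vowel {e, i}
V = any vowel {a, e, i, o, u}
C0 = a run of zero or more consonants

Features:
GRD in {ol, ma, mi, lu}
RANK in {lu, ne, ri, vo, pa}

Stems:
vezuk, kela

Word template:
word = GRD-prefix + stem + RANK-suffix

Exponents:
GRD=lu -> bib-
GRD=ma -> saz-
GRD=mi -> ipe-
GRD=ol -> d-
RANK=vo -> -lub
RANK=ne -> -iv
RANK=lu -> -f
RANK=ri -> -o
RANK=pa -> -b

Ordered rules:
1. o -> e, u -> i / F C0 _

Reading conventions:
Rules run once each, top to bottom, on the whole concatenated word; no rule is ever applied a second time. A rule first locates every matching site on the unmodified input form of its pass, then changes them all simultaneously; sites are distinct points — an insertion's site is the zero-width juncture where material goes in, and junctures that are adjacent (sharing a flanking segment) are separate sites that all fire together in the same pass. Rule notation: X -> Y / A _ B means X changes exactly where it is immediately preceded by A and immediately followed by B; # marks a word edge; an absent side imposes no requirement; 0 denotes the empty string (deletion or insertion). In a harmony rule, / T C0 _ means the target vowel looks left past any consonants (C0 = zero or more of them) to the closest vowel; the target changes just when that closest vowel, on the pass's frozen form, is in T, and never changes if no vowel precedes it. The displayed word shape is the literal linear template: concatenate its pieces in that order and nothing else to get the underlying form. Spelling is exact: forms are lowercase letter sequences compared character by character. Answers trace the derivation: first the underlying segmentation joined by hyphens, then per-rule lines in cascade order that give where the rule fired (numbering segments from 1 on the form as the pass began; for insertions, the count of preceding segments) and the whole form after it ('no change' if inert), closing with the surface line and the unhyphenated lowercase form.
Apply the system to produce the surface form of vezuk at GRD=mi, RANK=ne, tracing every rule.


underlying: ipe-vezuk-iv
1. o -> e, u -> i / F C0 _: fires at position(s) 7: ipevezikiv
surface: ipevezikiv


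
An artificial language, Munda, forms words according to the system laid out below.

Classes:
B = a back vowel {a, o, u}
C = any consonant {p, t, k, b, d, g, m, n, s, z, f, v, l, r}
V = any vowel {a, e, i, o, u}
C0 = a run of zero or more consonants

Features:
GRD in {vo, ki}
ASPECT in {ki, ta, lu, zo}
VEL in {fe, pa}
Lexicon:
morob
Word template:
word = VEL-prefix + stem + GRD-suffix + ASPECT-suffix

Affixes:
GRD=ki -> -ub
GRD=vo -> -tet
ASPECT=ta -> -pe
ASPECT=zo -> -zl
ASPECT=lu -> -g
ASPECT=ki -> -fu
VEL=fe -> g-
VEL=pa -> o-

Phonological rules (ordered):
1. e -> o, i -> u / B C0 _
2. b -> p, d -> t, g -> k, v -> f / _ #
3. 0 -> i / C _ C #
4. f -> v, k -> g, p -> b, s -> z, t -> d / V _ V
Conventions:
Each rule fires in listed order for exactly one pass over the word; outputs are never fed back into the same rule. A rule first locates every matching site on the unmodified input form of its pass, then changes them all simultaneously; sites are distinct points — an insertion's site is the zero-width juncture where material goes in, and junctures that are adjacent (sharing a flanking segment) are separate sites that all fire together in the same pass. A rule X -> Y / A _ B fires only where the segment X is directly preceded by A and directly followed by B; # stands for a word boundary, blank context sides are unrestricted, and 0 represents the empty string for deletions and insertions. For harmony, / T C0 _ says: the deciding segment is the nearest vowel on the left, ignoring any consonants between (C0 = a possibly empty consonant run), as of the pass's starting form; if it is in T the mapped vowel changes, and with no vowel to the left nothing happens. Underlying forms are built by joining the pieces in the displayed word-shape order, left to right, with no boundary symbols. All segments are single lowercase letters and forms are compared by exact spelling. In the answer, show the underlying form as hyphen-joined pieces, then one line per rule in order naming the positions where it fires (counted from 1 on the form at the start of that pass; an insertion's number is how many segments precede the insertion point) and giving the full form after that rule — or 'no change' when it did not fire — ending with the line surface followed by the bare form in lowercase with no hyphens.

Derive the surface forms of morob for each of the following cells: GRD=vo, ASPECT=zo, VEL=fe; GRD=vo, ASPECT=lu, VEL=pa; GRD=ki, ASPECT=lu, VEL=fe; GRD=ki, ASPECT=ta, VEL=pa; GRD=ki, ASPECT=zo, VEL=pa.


cell GRD=vo, ASPECT=zo, VEL=fe:
underlying: g-morob-tet-zl
1. e -> o, i -> u / B C0 _: fires at position(s) 8: gmorobtotzl
2. b -> p, d -> t, g -> k, v -> f / _ #: no change
3. 0 -> i / C _ C #: inserts after position(s) 10: gmorobtotzil
4. f -> v, k -> g, p -> b, s -> z, t -> d / V _ V: no change
surface: gmorobtotzil

cell GRD=vo, ASPECT=lu, VEL=pa:
underlying: o-morob-tet-g
1. e -> o, i -> u / B C0 _: fires at position(s) 8: omorobtotg
2. b -> p, d -> t, g -> k, v -> f / _ #: fires at position(s) 10: omorobtotk
3. 0 -> i / C _ C #: inserts after position(s) 9: omorobtotik
4. f -> v, k -> g, p -> b, s -> z, t -> d / V _ V: fires at position(s) 9: omorobtodik
surface: omorobtodik

cell GRD=ki, ASPECT=lu, VEL=fe:
underlying: g-morob-ub-g
1. e -> o, i -> u / B C0 _: no change
2. b -> p, d -> t, g -> k, v -> f / _ #: fires at position(s) 9: gmorobubk
3. 0 -> i / C _ C #: inserts after position(s) 8: gmorobubik
4. f -> v, k -> g, p -> b, s -> z, t -> d / V _ V: no change
surface: gmorobubik

cell GRD=ki, ASPECT=ta, VEL=pa:
underlying: o-morob-ub-pe
1. e -> o, i -> u / B C0 _: fires at position(s) 10: omorobubpo
2. b -> p, d -> t, g -> k, v -> f / _ #: no change
3. 0 -> i / C _ C #: no change
4. f -> v, k -> g, p -> b, s -> z, t -> d / V _ V: no change
surface: omorobubpo

cell GRD=ki, ASPECT=zo, VEL=pa:
underlying: o-morob-ub-zl
1. e -> o, i -> u / B C0 _: no change
2. b -> p, d -> t, g -> k, v -> f / _ #: no change
3. 0 -> i / C _ C #: inserts after position(s) 9: omorobubzil
4. f -> v, k -> g, p -> b, s -> z, t -> d / V _ V: no change
surface: omorobubzil


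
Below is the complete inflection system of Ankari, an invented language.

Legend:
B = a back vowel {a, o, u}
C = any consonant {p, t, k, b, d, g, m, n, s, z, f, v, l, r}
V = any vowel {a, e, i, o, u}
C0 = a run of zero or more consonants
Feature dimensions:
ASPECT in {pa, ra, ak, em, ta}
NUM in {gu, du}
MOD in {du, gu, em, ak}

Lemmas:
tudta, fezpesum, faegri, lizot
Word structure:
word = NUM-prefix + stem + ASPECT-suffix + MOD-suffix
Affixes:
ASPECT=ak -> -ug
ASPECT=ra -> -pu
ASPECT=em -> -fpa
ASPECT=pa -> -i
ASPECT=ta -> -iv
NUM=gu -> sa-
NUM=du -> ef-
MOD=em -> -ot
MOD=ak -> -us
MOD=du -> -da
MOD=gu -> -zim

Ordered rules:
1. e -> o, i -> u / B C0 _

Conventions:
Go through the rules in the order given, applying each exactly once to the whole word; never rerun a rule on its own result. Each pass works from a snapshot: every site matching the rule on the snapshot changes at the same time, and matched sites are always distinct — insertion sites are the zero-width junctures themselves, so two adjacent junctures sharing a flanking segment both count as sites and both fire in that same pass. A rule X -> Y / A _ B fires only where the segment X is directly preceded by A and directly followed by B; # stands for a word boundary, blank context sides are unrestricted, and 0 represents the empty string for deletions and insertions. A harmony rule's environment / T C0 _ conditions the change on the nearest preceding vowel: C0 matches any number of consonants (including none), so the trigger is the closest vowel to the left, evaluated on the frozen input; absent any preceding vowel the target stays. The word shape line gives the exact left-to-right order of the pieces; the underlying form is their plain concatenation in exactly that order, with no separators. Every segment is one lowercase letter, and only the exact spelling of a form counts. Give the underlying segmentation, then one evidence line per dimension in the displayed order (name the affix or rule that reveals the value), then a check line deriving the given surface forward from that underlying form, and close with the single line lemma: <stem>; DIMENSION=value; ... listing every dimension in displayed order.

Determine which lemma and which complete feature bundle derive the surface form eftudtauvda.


underlying: ef-tudta-iv-da
ASPECT=ta - signalled by the affix -iv
NUM=du - signalled by the affix ef-
MOD=du - signalled by the affix -da
check: eftudtaivda -> eftudtauvda
lemma: tudta; ASPECT=ta; NUM=du; MOD=du


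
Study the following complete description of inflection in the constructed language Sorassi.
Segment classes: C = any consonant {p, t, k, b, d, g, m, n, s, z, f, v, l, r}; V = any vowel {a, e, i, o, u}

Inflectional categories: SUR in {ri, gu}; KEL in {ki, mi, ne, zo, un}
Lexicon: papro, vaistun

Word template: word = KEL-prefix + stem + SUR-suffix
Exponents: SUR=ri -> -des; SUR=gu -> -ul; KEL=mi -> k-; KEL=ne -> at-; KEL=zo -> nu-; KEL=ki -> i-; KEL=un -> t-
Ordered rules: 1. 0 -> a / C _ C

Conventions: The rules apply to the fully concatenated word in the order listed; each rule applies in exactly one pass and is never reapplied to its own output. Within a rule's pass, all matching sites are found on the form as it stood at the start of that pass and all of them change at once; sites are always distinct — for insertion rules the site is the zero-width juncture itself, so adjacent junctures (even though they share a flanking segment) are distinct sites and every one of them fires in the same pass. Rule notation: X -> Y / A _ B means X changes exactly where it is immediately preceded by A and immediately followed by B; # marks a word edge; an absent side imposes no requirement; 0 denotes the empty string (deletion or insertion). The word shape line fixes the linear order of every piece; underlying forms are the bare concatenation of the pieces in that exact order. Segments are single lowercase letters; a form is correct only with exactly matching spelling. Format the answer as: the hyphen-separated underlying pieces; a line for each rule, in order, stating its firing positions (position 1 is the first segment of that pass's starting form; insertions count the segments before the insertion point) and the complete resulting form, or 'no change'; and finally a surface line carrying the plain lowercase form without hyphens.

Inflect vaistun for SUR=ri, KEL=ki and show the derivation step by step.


underlying: i-vaistun-des
1. 0 -> a / C _ C: inserts after position(s) 5, 8: ivaisatunades
surface: ivaisatunades
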